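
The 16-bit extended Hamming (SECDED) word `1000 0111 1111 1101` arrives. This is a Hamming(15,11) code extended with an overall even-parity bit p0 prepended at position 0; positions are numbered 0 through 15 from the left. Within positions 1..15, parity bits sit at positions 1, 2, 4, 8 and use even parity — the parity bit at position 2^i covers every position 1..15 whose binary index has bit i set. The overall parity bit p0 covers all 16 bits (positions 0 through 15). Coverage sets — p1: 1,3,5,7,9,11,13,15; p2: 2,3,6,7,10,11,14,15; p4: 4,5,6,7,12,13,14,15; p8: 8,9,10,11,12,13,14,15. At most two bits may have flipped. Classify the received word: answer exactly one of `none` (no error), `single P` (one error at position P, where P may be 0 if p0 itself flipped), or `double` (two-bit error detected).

single 10

s1: b1⊕b3⊕b5⊕b7⊕b9⊕b11⊕b13⊕b15 = 0⊕0⊕1⊕1⊕1⊕1⊕1⊕1 = 0
s2: b2⊕b3⊕b6⊕b7⊕b10⊕b11⊕b14⊕b15 = 0⊕0⊕1⊕1⊕1⊕1⊕0⊕1 = 1
s4: b4⊕b5⊕b6⊕b7⊕b12⊕b13⊕b14⊕b15 = 0⊕1⊕1⊕1⊕1⊕1⊕0⊕1 = 0
s8: b8⊕b9⊕b10⊕b11⊕b12⊕b13⊕b14⊕b15 = 1⊕1⊕1⊕1⊕1⊕1⊕0⊕1 = 1
Syndrome (s8...s1) = 1010 → position 10.
Overall parity (XOR of all 16 bits, including p0): 1⊕0⊕0⊕0⊕0⊕1⊕1⊕1⊕1⊕1⊕1⊕1⊕1⊕1⊕0⊕1 = 1
Overall=1, syndrome position=10 → single-bit error at position 10.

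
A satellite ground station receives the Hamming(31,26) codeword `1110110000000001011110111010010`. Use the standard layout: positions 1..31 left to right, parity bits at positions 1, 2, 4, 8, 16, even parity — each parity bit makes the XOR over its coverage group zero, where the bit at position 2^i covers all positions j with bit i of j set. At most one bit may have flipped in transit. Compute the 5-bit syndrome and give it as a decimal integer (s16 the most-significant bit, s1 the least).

s1: b1⊕b3⊕b5⊕b7⊕b9⊕b11⊕b13⊕b15⊕b17⊕b19⊕b21⊕b23⊕b25⊕b27⊕b29⊕b31 = 1⊕1⊕1⊕0⊕0⊕0⊕0⊕0⊕0⊕1⊕1⊕1⊕1⊕1⊕0⊕0 = 0
s2: b2⊕b3⊕b6⊕b7⊕b10⊕b11⊕b14⊕b15⊕b18⊕b19⊕b22⊕b23⊕b26⊕b27⊕b30⊕b31 = 1⊕1⊕1⊕0⊕0⊕0⊕0⊕0⊕1⊕1⊕0⊕1⊕0⊕1⊕1⊕0 = 0
s4: b4⊕b5⊕b6⊕b7⊕b12⊕b13⊕b14⊕b15⊕b20⊕b21⊕b22⊕b23⊕b28⊕b29⊕b30⊕b31 = 0⊕1⊕1⊕0⊕0⊕0⊕0⊕0⊕1⊕1⊕0⊕1⊕0⊕0⊕1⊕0 = 0
s8: b8⊕b9⊕b10⊕b11⊕b12⊕b13⊕b14⊕b15⊕b24⊕b25⊕b26⊕b27⊕b28⊕b29⊕b30⊕b31 = 0⊕0⊕0⊕0⊕0⊕0⊕0⊕0⊕1⊕1⊕0⊕1⊕0⊕0⊕1⊕0 = 0
s16: b16⊕b17⊕b18⊕b19⊕b20⊕b21⊕b22⊕b23⊕b24⊕b25⊕b26⊕b27⊕b28⊕b29⊕b30⊕b31 = 1⊕0⊕1⊕1⊕1⊕1⊕0⊕1⊕1⊕1⊕0⊕1⊕0⊕0⊕1⊕0 = 0
Syndrome (s16...s1) = 00000 → position 0 (no error).

0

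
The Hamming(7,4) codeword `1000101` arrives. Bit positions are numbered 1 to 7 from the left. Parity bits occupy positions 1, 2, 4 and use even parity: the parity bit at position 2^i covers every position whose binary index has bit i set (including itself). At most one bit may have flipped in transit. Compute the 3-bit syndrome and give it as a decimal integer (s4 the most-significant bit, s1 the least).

s1: b1⊕b3⊕b5⊕b7 = 1⊕0⊕1⊕1 = 1
s2: b2⊕b3⊕b6⊕b7 = 0⊕0⊕0⊕1 = 1
s4: b4⊕b5⊕b6⊕b7 = 0⊕1⊕0⊕1 = 0
Syndrome (s4...s1) = 011 → position 3.

3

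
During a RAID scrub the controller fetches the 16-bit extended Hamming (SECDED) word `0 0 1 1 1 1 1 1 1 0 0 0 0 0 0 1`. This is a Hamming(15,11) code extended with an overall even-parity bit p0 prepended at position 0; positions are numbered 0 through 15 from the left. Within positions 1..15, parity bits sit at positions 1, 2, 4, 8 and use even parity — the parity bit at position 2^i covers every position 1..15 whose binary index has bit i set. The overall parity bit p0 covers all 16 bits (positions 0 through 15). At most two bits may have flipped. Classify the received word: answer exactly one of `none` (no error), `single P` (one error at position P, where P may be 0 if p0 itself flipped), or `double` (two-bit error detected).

s1: b1⊕b3⊕b5⊕b7⊕b9⊕b11⊕b13⊕b15 = 0⊕1⊕1⊕1⊕0⊕0⊕0⊕1 = 0
s2: b2⊕b3⊕b6⊕b7⊕b10⊕b11⊕b14⊕b15 = 1⊕1⊕1⊕1⊕0⊕0⊕0⊕1 = 1
s4: b4⊕b5⊕b6⊕b7⊕b12⊕b13⊕b14⊕b15 = 1⊕1⊕1⊕1⊕0⊕0⊕0⊕1 = 1
s8: b8⊕b9⊕b10⊕b11⊕b12⊕b13⊕b14⊕b15 = 1⊕0⊕0⊕0⊕0⊕0⊕0⊕1 = 0
Syndrome (s8...s1) = 0110 → position 6.
Overall parity (XOR of all 16 bits, including p0): 0⊕0⊕1⊕1⊕1⊕1⊕1⊕1⊕1⊕0⊕0⊕0⊕0⊕0⊕0⊕1 = 0
Overall=0, syndrome position=6 → double-bit error detected (uncorrectable).

double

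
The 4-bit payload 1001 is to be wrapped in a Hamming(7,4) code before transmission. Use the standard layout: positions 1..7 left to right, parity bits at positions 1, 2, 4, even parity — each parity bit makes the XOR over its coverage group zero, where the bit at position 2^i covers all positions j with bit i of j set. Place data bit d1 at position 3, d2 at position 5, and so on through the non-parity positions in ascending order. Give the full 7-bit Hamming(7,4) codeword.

0011001

Place data bits at non-power-of-two positions: b3=1, b5=0, b6=0, b7=1.
p1 = XOR of data positions {3,5,7} = 1⊕0⊕1 = 0
p2 = XOR of data positions {3,6,7} = 1⊕0⊕1 = 0
p4 = XOR of data positions {5,6,7} = 0⊕0⊕1 = 1
Codeword b1..b7 = 0011001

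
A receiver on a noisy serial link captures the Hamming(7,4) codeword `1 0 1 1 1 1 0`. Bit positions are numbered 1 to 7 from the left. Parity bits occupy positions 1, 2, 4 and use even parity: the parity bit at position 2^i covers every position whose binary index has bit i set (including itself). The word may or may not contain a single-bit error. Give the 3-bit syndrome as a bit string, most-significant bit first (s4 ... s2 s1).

101

s1: b1⊕b3⊕b5⊕b7 = 1⊕1⊕1⊕0 = 1
s2: b2⊕b3⊕b6⊕b7 = 0⊕1⊕1⊕0 = 0
s4: b4⊕b5⊕b6⊕b7 = 1⊕1⊕1⊕0 = 1
Syndrome (s4...s1) = 101 → position 5.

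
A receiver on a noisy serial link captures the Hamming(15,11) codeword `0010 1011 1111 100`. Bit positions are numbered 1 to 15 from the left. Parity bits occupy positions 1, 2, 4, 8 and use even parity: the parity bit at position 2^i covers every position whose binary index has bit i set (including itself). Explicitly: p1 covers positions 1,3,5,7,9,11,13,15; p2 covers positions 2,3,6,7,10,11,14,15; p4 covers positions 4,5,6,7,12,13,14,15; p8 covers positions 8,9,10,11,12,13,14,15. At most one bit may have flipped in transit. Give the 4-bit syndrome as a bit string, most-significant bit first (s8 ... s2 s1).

s1: b1⊕b3⊕b5⊕b7⊕b9⊕b11⊕b13⊕b15 = 0⊕1⊕1⊕1⊕1⊕1⊕1⊕0 = 0
s2: b2⊕b3⊕b6⊕b7⊕b10⊕b11⊕b14⊕b15 = 0⊕1⊕0⊕1⊕1⊕1⊕0⊕0 = 0
s4: b4⊕b5⊕b6⊕b7⊕b12⊕b13⊕b14⊕b15 = 0⊕1⊕0⊕1⊕1⊕1⊕0⊕0 = 0
s8: b8⊕b9⊕b10⊕b11⊕b12⊕b13⊕b14⊕b15 = 1⊕1⊕1⊕1⊕1⊕1⊕0⊕0 = 0
Syndrome (s8...s1) = 0000 → position 0 (no error).

0000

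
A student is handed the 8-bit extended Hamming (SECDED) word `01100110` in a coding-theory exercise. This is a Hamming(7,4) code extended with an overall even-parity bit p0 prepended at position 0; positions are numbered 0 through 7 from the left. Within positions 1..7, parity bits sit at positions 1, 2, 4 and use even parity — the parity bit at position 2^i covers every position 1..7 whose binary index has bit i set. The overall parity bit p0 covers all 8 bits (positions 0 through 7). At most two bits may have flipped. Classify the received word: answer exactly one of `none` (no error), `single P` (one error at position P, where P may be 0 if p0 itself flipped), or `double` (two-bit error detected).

s1: b1⊕b3⊕b5⊕b7 = 1⊕0⊕1⊕0 = 0
s2: b2⊕b3⊕b6⊕b7 = 1⊕0⊕1⊕0 = 0
s4: b4⊕b5⊕b6⊕b7 = 0⊕1⊕1⊕0 = 0
Syndrome (s4...s1) = 000 → position 0 (no error).
Overall parity (XOR of all 8 bits, including p0): 0⊕1⊕1⊕0⊕0⊕1⊕1⊕0 = 0
Overall=0, syndrome position=0 → no error.

none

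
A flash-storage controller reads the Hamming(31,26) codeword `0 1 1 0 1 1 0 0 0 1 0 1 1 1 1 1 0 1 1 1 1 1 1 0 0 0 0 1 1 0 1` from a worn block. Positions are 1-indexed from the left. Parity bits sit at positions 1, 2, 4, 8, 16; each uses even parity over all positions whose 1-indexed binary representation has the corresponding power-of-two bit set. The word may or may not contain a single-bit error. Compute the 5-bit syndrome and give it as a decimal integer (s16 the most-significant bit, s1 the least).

s1: b1⊕b3⊕b5⊕b7⊕b9⊕b11⊕b13⊕b15⊕b17⊕b19⊕b21⊕b23⊕b25⊕b27⊕b29⊕b31 = 0⊕1⊕1⊕0⊕0⊕0⊕1⊕1⊕0⊕1⊕1⊕1⊕0⊕0⊕1⊕1 = 1
s2: b2⊕b3⊕b6⊕b7⊕b10⊕b11⊕b14⊕b15⊕b18⊕b19⊕b22⊕b23⊕b26⊕b27⊕b30⊕b31 = 1⊕1⊕1⊕0⊕1⊕0⊕1⊕1⊕1⊕1⊕1⊕1⊕0⊕0⊕0⊕1 = 1
s4: b4⊕b5⊕b6⊕b7⊕b12⊕b13⊕b14⊕b15⊕b20⊕b21⊕b22⊕b23⊕b28⊕b29⊕b30⊕b31 = 0⊕1⊕1⊕0⊕1⊕1⊕1⊕1⊕1⊕1⊕1⊕1⊕1⊕1⊕0⊕1 = 1
s8: b8⊕b9⊕b10⊕b11⊕b12⊕b13⊕b14⊕b15⊕b24⊕b25⊕b26⊕b27⊕b28⊕b29⊕b30⊕b31 = 0⊕0⊕1⊕0⊕1⊕1⊕1⊕1⊕0⊕0⊕0⊕0⊕1⊕1⊕0⊕1 = 0
s16: b16⊕b17⊕b18⊕b19⊕b20⊕b21⊕b22⊕b23⊕b24⊕b25⊕b26⊕b27⊕b28⊕b29⊕b30⊕b31 = 1⊕0⊕1⊕1⊕1⊕1⊕1⊕1⊕0⊕0⊕0⊕0⊕1⊕1⊕0⊕1 = 0
Syndrome (s16...s1) = 00111 → position 7.

7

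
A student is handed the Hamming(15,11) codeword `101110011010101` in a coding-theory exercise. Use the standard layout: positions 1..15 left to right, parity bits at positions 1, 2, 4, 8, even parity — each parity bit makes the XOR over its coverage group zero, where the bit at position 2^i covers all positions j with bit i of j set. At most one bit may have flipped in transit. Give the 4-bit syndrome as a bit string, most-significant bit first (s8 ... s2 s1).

1011

s1: b1⊕b3⊕b5⊕b7⊕b9⊕b11⊕b13⊕b15 = 1⊕1⊕1⊕0⊕1⊕1⊕1⊕1 = 1
s2: b2⊕b3⊕b6⊕b7⊕b10⊕b11⊕b14⊕b15 = 0⊕1⊕0⊕0⊕0⊕1⊕0⊕1 = 1
s4: b4⊕b5⊕b6⊕b7⊕b12⊕b13⊕b14⊕b15 = 1⊕1⊕0⊕0⊕0⊕1⊕0⊕1 = 0
s8: b8⊕b9⊕b10⊕b11⊕b12⊕b13⊕b14⊕b15 = 1⊕1⊕0⊕1⊕0⊕1⊕0⊕1 = 1
Syndrome (s8...s1) = 1011 → position 11.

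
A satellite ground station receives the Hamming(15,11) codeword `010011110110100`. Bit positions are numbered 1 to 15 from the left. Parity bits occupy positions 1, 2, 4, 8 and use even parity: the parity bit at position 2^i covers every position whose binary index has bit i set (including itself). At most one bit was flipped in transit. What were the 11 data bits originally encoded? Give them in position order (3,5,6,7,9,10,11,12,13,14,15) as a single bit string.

01110110100

s1: b1⊕b3⊕b5⊕b7⊕b9⊕b11⊕b13⊕b15 = 0⊕0⊕1⊕1⊕0⊕1⊕1⊕0 = 0
s2: b2⊕b3⊕b6⊕b7⊕b10⊕b11⊕b14⊕b15 = 1⊕0⊕1⊕1⊕1⊕1⊕0⊕0 = 1
s4: b4⊕b5⊕b6⊕b7⊕b12⊕b13⊕b14⊕b15 = 0⊕1⊕1⊕1⊕0⊕1⊕0⊕0 = 0
s8: b8⊕b9⊕b10⊕b11⊕b12⊕b13⊕b14⊕b15 = 1⊕0⊕1⊕1⊕0⊕1⊕0⊕0 = 0
Syndrome (s8...s1) = 0010 → position 2.
Flip bit 2: corrected codeword = 000011110110100
Data bits at positions 3,5,6,7,9,10,11,12,13,14,15: 01110110100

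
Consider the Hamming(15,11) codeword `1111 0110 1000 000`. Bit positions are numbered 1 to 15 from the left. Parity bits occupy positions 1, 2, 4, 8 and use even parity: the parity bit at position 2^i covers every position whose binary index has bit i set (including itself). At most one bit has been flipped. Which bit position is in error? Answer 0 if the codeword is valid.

12

s1: b1⊕b3⊕b5⊕b7⊕b9⊕b11⊕b13⊕b15 = 1⊕1⊕0⊕1⊕1⊕0⊕0⊕0 = 0
s2: b2⊕b3⊕b6⊕b7⊕b10⊕b11⊕b14⊕b15 = 1⊕1⊕1⊕1⊕0⊕0⊕0⊕0 = 0
s4: b4⊕b5⊕b6⊕b7⊕b12⊕b13⊕b14⊕b15 = 1⊕0⊕1⊕1⊕0⊕0⊕0⊕0 = 1
s8: b8⊕b9⊕b10⊕b11⊕b12⊕b13⊕b14⊕b15 = 0⊕1⊕0⊕0⊕0⊕0⊕0⊕0 = 1
Syndrome (s8...s1) = 1100 → position 12.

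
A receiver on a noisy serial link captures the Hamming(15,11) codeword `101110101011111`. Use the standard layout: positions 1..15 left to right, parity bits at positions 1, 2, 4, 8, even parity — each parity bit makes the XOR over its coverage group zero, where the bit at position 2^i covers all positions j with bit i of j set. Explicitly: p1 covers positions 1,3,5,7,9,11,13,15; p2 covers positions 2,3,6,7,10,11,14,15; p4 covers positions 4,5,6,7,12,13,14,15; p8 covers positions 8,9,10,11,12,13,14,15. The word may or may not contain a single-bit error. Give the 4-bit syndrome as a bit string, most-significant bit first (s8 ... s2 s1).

s1: b1⊕b3⊕b5⊕b7⊕b9⊕b11⊕b13⊕b15 = 1⊕1⊕1⊕1⊕1⊕1⊕1⊕1 = 0
s2: b2⊕b3⊕b6⊕b7⊕b10⊕b11⊕b14⊕b15 = 0⊕1⊕0⊕1⊕0⊕1⊕1⊕1 = 1
s4: b4⊕b5⊕b6⊕b7⊕b12⊕b13⊕b14⊕b15 = 1⊕1⊕0⊕1⊕1⊕1⊕1⊕1 = 1
s8: b8⊕b9⊕b10⊕b11⊕b12⊕b13⊕b14⊕b15 = 0⊕1⊕0⊕1⊕1⊕1⊕1⊕1 = 0
Syndrome (s8...s1) = 0110 → position 6.

0110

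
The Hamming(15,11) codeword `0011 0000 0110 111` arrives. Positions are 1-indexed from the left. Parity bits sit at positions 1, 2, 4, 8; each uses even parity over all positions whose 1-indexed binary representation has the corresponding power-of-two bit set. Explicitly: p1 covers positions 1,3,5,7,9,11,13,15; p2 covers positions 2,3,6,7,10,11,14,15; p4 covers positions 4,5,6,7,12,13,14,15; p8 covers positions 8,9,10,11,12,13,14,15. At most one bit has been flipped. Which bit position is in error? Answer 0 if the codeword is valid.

s1: b1⊕b3⊕b5⊕b7⊕b9⊕b11⊕b13⊕b15 = 0⊕1⊕0⊕0⊕0⊕1⊕1⊕1 = 0
s2: b2⊕b3⊕b6⊕b7⊕b10⊕b11⊕b14⊕b15 = 0⊕1⊕0⊕0⊕1⊕1⊕1⊕1 = 1
s4: b4⊕b5⊕b6⊕b7⊕b12⊕b13⊕b14⊕b15 = 1⊕0⊕0⊕0⊕0⊕1⊕1⊕1 = 0
s8: b8⊕b9⊕b10⊕b11⊕b12⊕b13⊕b14⊕b15 = 0⊕0⊕1⊕1⊕0⊕1⊕1⊕1 = 1
Syndrome (s8...s1) = 1010 → position 10.

10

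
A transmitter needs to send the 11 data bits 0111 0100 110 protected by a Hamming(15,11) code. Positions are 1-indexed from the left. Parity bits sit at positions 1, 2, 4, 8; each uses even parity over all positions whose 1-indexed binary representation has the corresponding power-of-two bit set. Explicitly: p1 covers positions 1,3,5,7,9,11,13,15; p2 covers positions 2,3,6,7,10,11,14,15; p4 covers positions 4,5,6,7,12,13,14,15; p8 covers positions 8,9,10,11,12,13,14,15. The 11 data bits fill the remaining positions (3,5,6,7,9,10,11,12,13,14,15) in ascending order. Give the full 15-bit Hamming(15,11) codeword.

100111110100110

Place data bits at non-power-of-two positions: b3=0, b5=1, b6=1, b7=1, b9=0, b10=1, b11=0, b12=0, b13=1, b14=1, b15=0.
p1 = XOR of data positions {3,5,7,9,11,13,15} = 0⊕1⊕1⊕0⊕0⊕1⊕0 = 1
p2 = XOR of data positions {3,6,7,10,11,14,15} = 0⊕1⊕1⊕1⊕0⊕1⊕0 = 0
p4 = XOR of data positions {5,6,7,12,13,14,15} = 1⊕1⊕1⊕0⊕1⊕1⊕0 = 1
p8 = XOR of data positions {9,10,11,12,13,14,15} = 0⊕1⊕0⊕0⊕1⊕1⊕0 = 1
Codeword b1..b15 = 100111110100110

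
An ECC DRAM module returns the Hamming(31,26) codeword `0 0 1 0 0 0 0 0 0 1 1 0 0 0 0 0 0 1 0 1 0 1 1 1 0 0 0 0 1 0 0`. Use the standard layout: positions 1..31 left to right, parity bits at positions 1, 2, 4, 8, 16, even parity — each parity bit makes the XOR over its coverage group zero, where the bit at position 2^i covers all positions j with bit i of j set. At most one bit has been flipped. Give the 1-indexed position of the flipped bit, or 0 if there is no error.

0

s1: b1⊕b3⊕b5⊕b7⊕b9⊕b11⊕b13⊕b15⊕b17⊕b19⊕b21⊕b23⊕b25⊕b27⊕b29⊕b31 = 0⊕1⊕0⊕0⊕0⊕1⊕0⊕0⊕0⊕0⊕0⊕1⊕0⊕0⊕1⊕0 = 0
s2: b2⊕b3⊕b6⊕b7⊕b10⊕b11⊕b14⊕b15⊕b18⊕b19⊕b22⊕b23⊕b26⊕b27⊕b30⊕b31 = 0⊕1⊕0⊕0⊕1⊕1⊕0⊕0⊕1⊕0⊕1⊕1⊕0⊕0⊕0⊕0 = 0
s4: b4⊕b5⊕b6⊕b7⊕b12⊕b13⊕b14⊕b15⊕b20⊕b21⊕b22⊕b23⊕b28⊕b29⊕b30⊕b31 = 0⊕0⊕0⊕0⊕0⊕0⊕0⊕0⊕1⊕0⊕1⊕1⊕0⊕1⊕0⊕0 = 0
s8: b8⊕b9⊕b10⊕b11⊕b12⊕b13⊕b14⊕b15⊕b24⊕b25⊕b26⊕b27⊕b28⊕b29⊕b30⊕b31 = 0⊕0⊕1⊕1⊕0⊕0⊕0⊕0⊕1⊕0⊕0⊕0⊕0⊕1⊕0⊕0 = 0
s16: b16⊕b17⊕b18⊕b19⊕b20⊕b21⊕b22⊕b23⊕b24⊕b25⊕b26⊕b27⊕b28⊕b29⊕b30⊕b31 = 0⊕0⊕1⊕0⊕1⊕0⊕1⊕1⊕1⊕0⊕0⊕0⊕0⊕1⊕0⊕0 = 0
Syndrome (s16...s1) = 00000 → position 0 (no error).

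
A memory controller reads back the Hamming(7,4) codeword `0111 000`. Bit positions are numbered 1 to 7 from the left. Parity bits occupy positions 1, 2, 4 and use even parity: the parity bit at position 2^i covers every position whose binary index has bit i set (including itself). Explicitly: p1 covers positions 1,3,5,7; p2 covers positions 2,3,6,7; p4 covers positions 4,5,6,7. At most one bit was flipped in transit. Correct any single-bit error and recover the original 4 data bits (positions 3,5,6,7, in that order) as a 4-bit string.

s1: b1⊕b3⊕b5⊕b7 = 0⊕1⊕0⊕0 = 1
s2: b2⊕b3⊕b6⊕b7 = 1⊕1⊕0⊕0 = 0
s4: b4⊕b5⊕b6⊕b7 = 1⊕0⊕0⊕0 = 1
Syndrome (s4...s1) = 101 → position 5.
Flip bit 5: corrected codeword = 0111100
Data bits at positions 3,5,6,7: 1100

1100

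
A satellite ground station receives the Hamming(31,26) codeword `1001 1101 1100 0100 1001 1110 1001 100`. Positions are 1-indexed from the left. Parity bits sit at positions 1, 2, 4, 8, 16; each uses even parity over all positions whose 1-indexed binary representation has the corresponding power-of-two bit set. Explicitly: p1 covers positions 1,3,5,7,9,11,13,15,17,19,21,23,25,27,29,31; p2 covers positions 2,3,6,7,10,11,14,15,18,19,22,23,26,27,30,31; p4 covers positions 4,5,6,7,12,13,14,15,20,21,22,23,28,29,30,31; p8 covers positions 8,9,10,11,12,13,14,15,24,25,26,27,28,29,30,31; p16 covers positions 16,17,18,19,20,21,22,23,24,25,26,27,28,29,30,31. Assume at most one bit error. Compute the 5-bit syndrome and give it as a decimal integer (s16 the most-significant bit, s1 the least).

s1: b1⊕b3⊕b5⊕b7⊕b9⊕b11⊕b13⊕b15⊕b17⊕b19⊕b21⊕b23⊕b25⊕b27⊕b29⊕b31 = 1⊕0⊕1⊕0⊕1⊕0⊕0⊕0⊕1⊕0⊕1⊕1⊕1⊕0⊕1⊕0 = 0
s2: b2⊕b3⊕b6⊕b7⊕b10⊕b11⊕b14⊕b15⊕b18⊕b19⊕b22⊕b23⊕b26⊕b27⊕b30⊕b31 = 0⊕0⊕1⊕0⊕1⊕0⊕1⊕0⊕0⊕0⊕1⊕1⊕0⊕0⊕0⊕0 = 1
s4: b4⊕b5⊕b6⊕b7⊕b12⊕b13⊕b14⊕b15⊕b20⊕b21⊕b22⊕b23⊕b28⊕b29⊕b30⊕b31 = 1⊕1⊕1⊕0⊕0⊕0⊕1⊕0⊕1⊕1⊕1⊕1⊕1⊕1⊕0⊕0 = 0
s8: b8⊕b9⊕b10⊕b11⊕b12⊕b13⊕b14⊕b15⊕b24⊕b25⊕b26⊕b27⊕b28⊕b29⊕b30⊕b31 = 1⊕1⊕1⊕0⊕0⊕0⊕1⊕0⊕0⊕1⊕0⊕0⊕1⊕1⊕0⊕0 = 1
s16: b16⊕b17⊕b18⊕b19⊕b20⊕b21⊕b22⊕b23⊕b24⊕b25⊕b26⊕b27⊕b28⊕b29⊕b30⊕b31 = 0⊕1⊕0⊕0⊕1⊕1⊕1⊕1⊕0⊕1⊕0⊕0⊕1⊕1⊕0⊕0 = 0
Syndrome (s16...s1) = 01010 → position 10.

10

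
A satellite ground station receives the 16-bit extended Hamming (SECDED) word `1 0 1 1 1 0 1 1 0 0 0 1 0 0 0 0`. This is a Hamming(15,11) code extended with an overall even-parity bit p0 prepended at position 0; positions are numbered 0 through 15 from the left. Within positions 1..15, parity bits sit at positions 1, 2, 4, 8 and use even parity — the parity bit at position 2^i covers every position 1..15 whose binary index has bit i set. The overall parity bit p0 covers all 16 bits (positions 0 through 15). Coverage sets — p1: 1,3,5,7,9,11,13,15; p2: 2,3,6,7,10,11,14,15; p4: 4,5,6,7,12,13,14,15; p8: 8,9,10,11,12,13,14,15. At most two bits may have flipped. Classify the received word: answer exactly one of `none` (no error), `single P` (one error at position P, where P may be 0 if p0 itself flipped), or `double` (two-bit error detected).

single 15

s1: b1⊕b3⊕b5⊕b7⊕b9⊕b11⊕b13⊕b15 = 0⊕1⊕0⊕1⊕0⊕1⊕0⊕0 = 1
s2: b2⊕b3⊕b6⊕b7⊕b10⊕b11⊕b14⊕b15 = 1⊕1⊕1⊕1⊕0⊕1⊕0⊕0 = 1
s4: b4⊕b5⊕b6⊕b7⊕b12⊕b13⊕b14⊕b15 = 1⊕0⊕1⊕1⊕0⊕0⊕0⊕0 = 1
s8: b8⊕b9⊕b10⊕b11⊕b12⊕b13⊕b14⊕b15 = 0⊕0⊕0⊕1⊕0⊕0⊕0⊕0 = 1
Syndrome (s8...s1) = 1111 → position 15.
Overall parity (XOR of all 16 bits, including p0): 1⊕0⊕1⊕1⊕1⊕0⊕1⊕1⊕0⊕0⊕0⊕1⊕0⊕0⊕0⊕0 = 1
Overall=1, syndrome position=15 → single-bit error at position 15.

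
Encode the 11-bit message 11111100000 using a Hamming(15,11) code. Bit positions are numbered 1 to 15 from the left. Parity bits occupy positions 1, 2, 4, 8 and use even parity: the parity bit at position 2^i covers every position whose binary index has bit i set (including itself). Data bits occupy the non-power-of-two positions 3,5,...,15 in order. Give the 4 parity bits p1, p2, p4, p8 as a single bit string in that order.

Place data bits at non-power-of-two positions: b3=1, b5=1, b6=1, b7=1, b9=1, b10=1, b11=0, b12=0, b13=0, b14=0, b15=0.
p1 = XOR of data positions {3,5,7,9,11,13,15} = 1⊕1⊕1⊕1⊕0⊕0⊕0 = 0
p2 = XOR of data positions {3,6,7,10,11,14,15} = 1⊕1⊕1⊕1⊕0⊕0⊕0 = 0
p4 = XOR of data positions {5,6,7,12,13,14,15} = 1⊕1⊕1⊕0⊕0⊕0⊕0 = 1
p8 = XOR of data positions {9,10,11,12,13,14,15} = 1⊕1⊕0⊕0⊕0⊕0⊕0 = 0
Parity bits p1,p2,p4,p8 = 0010

0010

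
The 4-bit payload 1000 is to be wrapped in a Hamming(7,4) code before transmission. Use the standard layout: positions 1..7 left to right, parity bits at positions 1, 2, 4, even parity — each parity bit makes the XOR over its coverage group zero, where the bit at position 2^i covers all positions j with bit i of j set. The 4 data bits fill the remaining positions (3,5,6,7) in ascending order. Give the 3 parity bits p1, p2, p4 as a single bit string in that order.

Place data bits at non-power-of-two positions: b3=1, b5=0, b6=0, b7=0.
p1 = XOR of data positions {3,5,7} = 1⊕0⊕0 = 1
p2 = XOR of data positions {3,6,7} = 1⊕0⊕0 = 1
p4 = XOR of data positions {5,6,7} = 0⊕0⊕0 = 0
Parity bits p1,p2,p4 = 110

110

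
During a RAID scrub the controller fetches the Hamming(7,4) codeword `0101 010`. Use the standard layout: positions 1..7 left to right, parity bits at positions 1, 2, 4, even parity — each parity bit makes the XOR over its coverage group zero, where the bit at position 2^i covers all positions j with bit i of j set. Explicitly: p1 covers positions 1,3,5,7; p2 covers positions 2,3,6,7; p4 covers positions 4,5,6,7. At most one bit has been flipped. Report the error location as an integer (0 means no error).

0

s1: b1⊕b3⊕b5⊕b7 = 0⊕0⊕0⊕0 = 0
s2: b2⊕b3⊕b6⊕b7 = 1⊕0⊕1⊕0 = 0
s4: b4⊕b5⊕b6⊕b7 = 1⊕0⊕1⊕0 = 0
Syndrome (s4...s1) = 000 → position 0 (no error).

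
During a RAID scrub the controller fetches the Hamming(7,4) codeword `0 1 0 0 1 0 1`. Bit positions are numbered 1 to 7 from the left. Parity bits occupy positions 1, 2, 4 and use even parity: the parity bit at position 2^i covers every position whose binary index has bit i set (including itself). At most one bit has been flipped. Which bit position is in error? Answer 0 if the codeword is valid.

s1: b1⊕b3⊕b5⊕b7 = 0⊕0⊕1⊕1 = 0
s2: b2⊕b3⊕b6⊕b7 = 1⊕0⊕0⊕1 = 0
s4: b4⊕b5⊕b6⊕b7 = 0⊕1⊕0⊕1 = 0
Syndrome (s4...s1) = 000 → position 0 (no error).

0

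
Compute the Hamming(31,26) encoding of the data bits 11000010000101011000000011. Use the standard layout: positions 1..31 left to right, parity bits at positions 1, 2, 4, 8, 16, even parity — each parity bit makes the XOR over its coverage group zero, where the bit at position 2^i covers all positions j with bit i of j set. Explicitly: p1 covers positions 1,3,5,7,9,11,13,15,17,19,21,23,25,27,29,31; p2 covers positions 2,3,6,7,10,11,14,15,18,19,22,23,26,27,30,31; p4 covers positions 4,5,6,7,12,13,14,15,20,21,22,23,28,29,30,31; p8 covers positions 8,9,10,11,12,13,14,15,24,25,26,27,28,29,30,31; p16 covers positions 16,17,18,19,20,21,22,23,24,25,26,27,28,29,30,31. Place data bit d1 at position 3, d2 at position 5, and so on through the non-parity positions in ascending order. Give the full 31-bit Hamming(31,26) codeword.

1011100100100000101011000000011

Place data bits at non-power-of-two positions: b3=1, b5=1, b6=0, b7=0, b9=0, b10=0, b11=1, b12=0, b13=0, b14=0, b15=0, b17=1, b18=0, b19=1, b20=0, b21=1, b22=1, b23=0, b24=0, b25=0, b26=0, b27=0, b28=0, b29=0, b30=1, b31=1.
p1 = XOR of data positions {3,5,7,9,11,13,15,17,19,21,23,25,27,29,31} = 1⊕1⊕0⊕0⊕1⊕0⊕0⊕1⊕1⊕1⊕0⊕0⊕0⊕0⊕1 = 1
p2 = XOR of data positions {3,6,7,10,11,14,15,18,19,22,23,26,27,30,31} = 1⊕0⊕0⊕0⊕1⊕0⊕0⊕0⊕1⊕1⊕0⊕0⊕0⊕1⊕1 = 0
p4 = XOR of data positions {5,6,7,12,13,14,15,20,21,22,23,28,29,30,31} = 1⊕0⊕0⊕0⊕0⊕0⊕0⊕0⊕1⊕1⊕0⊕0⊕0⊕1⊕1 = 1
p8 = XOR of data positions {9,10,11,12,13,14,15,24,25,26,27,28,29,30,31} = 0⊕0⊕1⊕0⊕0⊕0⊕0⊕0⊕0⊕0⊕0⊕0⊕0⊕1⊕1 = 1
p16 = XOR of data positions {17,18,19,20,21,22,23,24,25,26,27,28,29,30,31} = 1⊕0⊕1⊕0⊕1⊕1⊕0⊕0⊕0⊕0⊕0⊕0⊕0⊕1⊕1 = 0
Codeword b1..b31 = 1011100100100000101011000000011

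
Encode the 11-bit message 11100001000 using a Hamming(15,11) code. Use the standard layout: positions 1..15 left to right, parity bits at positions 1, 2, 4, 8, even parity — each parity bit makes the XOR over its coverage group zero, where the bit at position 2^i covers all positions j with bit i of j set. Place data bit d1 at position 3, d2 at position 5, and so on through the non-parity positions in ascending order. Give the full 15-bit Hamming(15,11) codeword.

001111010001000

Place data bits at non-power-of-two positions: b3=1, b5=1, b6=1, b7=0, b9=0, b10=0, b11=0, b12=1, b13=0, b14=0, b15=0.
p1 = XOR of data positions {3,5,7,9,11,13,15} = 1⊕1⊕0⊕0⊕0⊕0⊕0 = 0
p2 = XOR of data positions {3,6,7,10,11,14,15} = 1⊕1⊕0⊕0⊕0⊕0⊕0 = 0
p4 = XOR of data positions {5,6,7,12,13,14,15} = 1⊕1⊕0⊕1⊕0⊕0⊕0 = 1
p8 = XOR of data positions {9,10,11,12,13,14,15} = 0⊕0⊕0⊕1⊕0⊕0⊕0 = 1
Codeword b1..b15 = 001111010001000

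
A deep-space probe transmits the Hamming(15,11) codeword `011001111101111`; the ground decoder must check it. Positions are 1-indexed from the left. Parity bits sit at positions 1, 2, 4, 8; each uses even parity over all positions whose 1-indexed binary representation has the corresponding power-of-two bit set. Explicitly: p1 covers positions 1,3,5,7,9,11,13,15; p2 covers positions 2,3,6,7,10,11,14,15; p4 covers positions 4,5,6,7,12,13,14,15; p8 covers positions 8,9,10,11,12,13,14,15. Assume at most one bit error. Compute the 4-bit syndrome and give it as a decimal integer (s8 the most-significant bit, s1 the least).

11

s1: b1⊕b3⊕b5⊕b7⊕b9⊕b11⊕b13⊕b15 = 0⊕1⊕0⊕1⊕1⊕0⊕1⊕1 = 1
s2: b2⊕b3⊕b6⊕b7⊕b10⊕b11⊕b14⊕b15 = 1⊕1⊕1⊕1⊕1⊕0⊕1⊕1 = 1
s4: b4⊕b5⊕b6⊕b7⊕b12⊕b13⊕b14⊕b15 = 0⊕0⊕1⊕1⊕1⊕1⊕1⊕1 = 0
s8: b8⊕b9⊕b10⊕b11⊕b12⊕b13⊕b14⊕b15 = 1⊕1⊕1⊕0⊕1⊕1⊕1⊕1 = 1
Syndrome (s8...s1) = 1011 → position 11.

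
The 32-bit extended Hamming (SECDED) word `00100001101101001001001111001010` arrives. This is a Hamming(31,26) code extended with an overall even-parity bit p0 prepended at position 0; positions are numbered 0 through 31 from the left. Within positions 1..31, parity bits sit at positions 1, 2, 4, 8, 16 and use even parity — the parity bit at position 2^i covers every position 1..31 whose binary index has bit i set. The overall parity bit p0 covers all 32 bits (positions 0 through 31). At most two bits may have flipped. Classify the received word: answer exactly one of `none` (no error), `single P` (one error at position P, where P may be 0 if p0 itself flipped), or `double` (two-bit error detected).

none

s1: b1⊕b3⊕b5⊕b7⊕b9⊕b11⊕b13⊕b15⊕b17⊕b19⊕b21⊕b23⊕b25⊕b27⊕b29⊕b31 = 0⊕0⊕0⊕1⊕0⊕1⊕1⊕0⊕0⊕1⊕0⊕1⊕1⊕0⊕0⊕0 = 0
s2: b2⊕b3⊕b6⊕b7⊕b10⊕b11⊕b14⊕b15⊕b18⊕b19⊕b22⊕b23⊕b26⊕b27⊕b30⊕b31 = 1⊕0⊕0⊕1⊕1⊕1⊕0⊕0⊕0⊕1⊕1⊕1⊕0⊕0⊕1⊕0 = 0
s4: b4⊕b5⊕b6⊕b7⊕b12⊕b13⊕b14⊕b15⊕b20⊕b21⊕b22⊕b23⊕b28⊕b29⊕b30⊕b31 = 0⊕0⊕0⊕1⊕0⊕1⊕0⊕0⊕0⊕0⊕1⊕1⊕1⊕0⊕1⊕0 = 0
s8: b8⊕b9⊕b10⊕b11⊕b12⊕b13⊕b14⊕b15⊕b24⊕b25⊕b26⊕b27⊕b28⊕b29⊕b30⊕b31 = 1⊕0⊕1⊕1⊕0⊕1⊕0⊕0⊕1⊕1⊕0⊕0⊕1⊕0⊕1⊕0 = 0
s16: b16⊕b17⊕b18⊕b19⊕b20⊕b21⊕b22⊕b23⊕b24⊕b25⊕b26⊕b27⊕b28⊕b29⊕b30⊕b31 = 1⊕0⊕0⊕1⊕0⊕0⊕1⊕1⊕1⊕1⊕0⊕0⊕1⊕0⊕1⊕0 = 0
Syndrome (s16...s1) = 00000 → position 0 (no error).
Overall parity (XOR of all 32 bits, including p0): 0⊕0⊕1⊕0⊕0⊕0⊕0⊕1⊕1⊕0⊕1⊕1⊕0⊕1⊕0⊕0⊕1⊕0⊕0⊕1⊕0⊕0⊕1⊕1⊕1⊕1⊕0⊕0⊕1⊕0⊕1⊕0 = 0
Overall=0, syndrome position=0 → no error.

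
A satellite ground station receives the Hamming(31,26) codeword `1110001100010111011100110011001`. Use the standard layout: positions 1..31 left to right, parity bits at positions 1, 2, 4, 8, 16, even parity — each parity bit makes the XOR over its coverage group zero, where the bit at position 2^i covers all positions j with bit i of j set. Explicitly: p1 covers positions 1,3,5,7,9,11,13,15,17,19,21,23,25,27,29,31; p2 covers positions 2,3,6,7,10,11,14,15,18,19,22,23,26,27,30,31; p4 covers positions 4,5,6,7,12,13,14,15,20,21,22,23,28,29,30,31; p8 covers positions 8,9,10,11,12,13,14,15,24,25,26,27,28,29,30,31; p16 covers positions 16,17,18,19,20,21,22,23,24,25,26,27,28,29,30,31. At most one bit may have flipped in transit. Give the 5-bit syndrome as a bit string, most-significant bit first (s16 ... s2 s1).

s1: b1⊕b3⊕b5⊕b7⊕b9⊕b11⊕b13⊕b15⊕b17⊕b19⊕b21⊕b23⊕b25⊕b27⊕b29⊕b31 = 1⊕1⊕0⊕1⊕0⊕0⊕0⊕1⊕0⊕1⊕0⊕1⊕0⊕1⊕0⊕1 = 0
s2: b2⊕b3⊕b6⊕b7⊕b10⊕b11⊕b14⊕b15⊕b18⊕b19⊕b22⊕b23⊕b26⊕b27⊕b30⊕b31 = 1⊕1⊕0⊕1⊕0⊕0⊕1⊕1⊕1⊕1⊕0⊕1⊕0⊕1⊕0⊕1 = 0
s4: b4⊕b5⊕b6⊕b7⊕b12⊕b13⊕b14⊕b15⊕b20⊕b21⊕b22⊕b23⊕b28⊕b29⊕b30⊕b31 = 0⊕0⊕0⊕1⊕1⊕0⊕1⊕1⊕1⊕0⊕0⊕1⊕1⊕0⊕0⊕1 = 0
s8: b8⊕b9⊕b10⊕b11⊕b12⊕b13⊕b14⊕b15⊕b24⊕b25⊕b26⊕b27⊕b28⊕b29⊕b30⊕b31 = 1⊕0⊕0⊕0⊕1⊕0⊕1⊕1⊕1⊕0⊕0⊕1⊕1⊕0⊕0⊕1 = 0
s16: b16⊕b17⊕b18⊕b19⊕b20⊕b21⊕b22⊕b23⊕b24⊕b25⊕b26⊕b27⊕b28⊕b29⊕b30⊕b31 = 1⊕0⊕1⊕1⊕1⊕0⊕0⊕1⊕1⊕0⊕0⊕1⊕1⊕0⊕0⊕1 = 1
Syndrome (s16...s1) = 10000 → position 16.

10000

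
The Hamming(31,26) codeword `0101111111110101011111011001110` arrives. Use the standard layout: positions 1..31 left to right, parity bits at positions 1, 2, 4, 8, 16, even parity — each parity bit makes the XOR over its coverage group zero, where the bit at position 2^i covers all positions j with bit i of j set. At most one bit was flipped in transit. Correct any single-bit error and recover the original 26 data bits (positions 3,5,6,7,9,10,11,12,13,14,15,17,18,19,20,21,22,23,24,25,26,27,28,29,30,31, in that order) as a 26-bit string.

01111111010011111001001110

s1: b1⊕b3⊕b5⊕b7⊕b9⊕b11⊕b13⊕b15⊕b17⊕b19⊕b21⊕b23⊕b25⊕b27⊕b29⊕b31 = 0⊕0⊕1⊕1⊕1⊕1⊕0⊕0⊕0⊕1⊕1⊕0⊕1⊕0⊕1⊕0 = 0
s2: b2⊕b3⊕b6⊕b7⊕b10⊕b11⊕b14⊕b15⊕b18⊕b19⊕b22⊕b23⊕b26⊕b27⊕b30⊕b31 = 1⊕0⊕1⊕1⊕1⊕1⊕1⊕0⊕1⊕1⊕1⊕0⊕0⊕0⊕1⊕0 = 0
s4: b4⊕b5⊕b6⊕b7⊕b12⊕b13⊕b14⊕b15⊕b20⊕b21⊕b22⊕b23⊕b28⊕b29⊕b30⊕b31 = 1⊕1⊕1⊕1⊕1⊕0⊕1⊕0⊕1⊕1⊕1⊕0⊕1⊕1⊕1⊕0 = 0
s8: b8⊕b9⊕b10⊕b11⊕b12⊕b13⊕b14⊕b15⊕b24⊕b25⊕b26⊕b27⊕b28⊕b29⊕b30⊕b31 = 1⊕1⊕1⊕1⊕1⊕0⊕1⊕0⊕1⊕1⊕0⊕0⊕1⊕1⊕1⊕0 = 1
s16: b16⊕b17⊕b18⊕b19⊕b20⊕b21⊕b22⊕b23⊕b24⊕b25⊕b26⊕b27⊕b28⊕b29⊕b30⊕b31 = 1⊕0⊕1⊕1⊕1⊕1⊕1⊕0⊕1⊕1⊕0⊕0⊕1⊕1⊕1⊕0 = 1
Syndrome (s16...s1) = 11000 → position 24.
Flip bit 24: corrected codeword = 0101111111110101011111001001110
Data bits at positions 3,5,6,7,9,10,11,12,13,14,15,17,18,19,20,21,22,23,24,25,26,27,28,29,30,31: 01111111010011111001001110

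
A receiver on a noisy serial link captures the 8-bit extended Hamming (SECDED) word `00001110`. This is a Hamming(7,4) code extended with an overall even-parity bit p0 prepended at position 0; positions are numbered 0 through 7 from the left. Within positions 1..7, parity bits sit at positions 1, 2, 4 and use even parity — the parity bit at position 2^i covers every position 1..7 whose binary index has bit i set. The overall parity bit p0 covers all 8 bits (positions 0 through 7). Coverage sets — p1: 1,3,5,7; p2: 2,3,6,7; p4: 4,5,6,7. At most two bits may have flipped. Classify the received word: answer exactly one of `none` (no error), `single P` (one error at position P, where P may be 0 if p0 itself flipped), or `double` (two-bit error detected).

single 7

s1: b1⊕b3⊕b5⊕b7 = 0⊕0⊕1⊕0 = 1
s2: b2⊕b3⊕b6⊕b7 = 0⊕0⊕1⊕0 = 1
s4: b4⊕b5⊕b6⊕b7 = 1⊕1⊕1⊕0 = 1
Syndrome (s4...s1) = 111 → position 7.
Overall parity (XOR of all 8 bits, including p0): 0⊕0⊕0⊕0⊕1⊕1⊕1⊕0 = 1
Overall=1, syndrome position=7 → single-bit error at position 7.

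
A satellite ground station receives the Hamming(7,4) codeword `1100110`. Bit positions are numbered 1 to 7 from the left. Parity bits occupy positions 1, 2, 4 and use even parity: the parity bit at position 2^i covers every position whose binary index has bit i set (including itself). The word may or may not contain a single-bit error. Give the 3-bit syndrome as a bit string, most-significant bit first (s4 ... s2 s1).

000

s1: b1⊕b3⊕b5⊕b7 = 1⊕0⊕1⊕0 = 0
s2: b2⊕b3⊕b6⊕b7 = 1⊕0⊕1⊕0 = 0
s4: b4⊕b5⊕b6⊕b7 = 0⊕1⊕1⊕0 = 0
Syndrome (s4...s1) = 000 → position 0 (no error).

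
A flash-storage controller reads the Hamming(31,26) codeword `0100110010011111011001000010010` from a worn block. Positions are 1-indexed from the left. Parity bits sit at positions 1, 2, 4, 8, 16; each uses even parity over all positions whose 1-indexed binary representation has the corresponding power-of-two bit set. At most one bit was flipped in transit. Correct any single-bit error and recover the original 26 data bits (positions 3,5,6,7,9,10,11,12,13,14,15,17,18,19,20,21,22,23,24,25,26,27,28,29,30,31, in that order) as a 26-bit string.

01101101111011001000010010

s1: b1⊕b3⊕b5⊕b7⊕b9⊕b11⊕b13⊕b15⊕b17⊕b19⊕b21⊕b23⊕b25⊕b27⊕b29⊕b31 = 0⊕0⊕1⊕0⊕1⊕0⊕1⊕1⊕0⊕1⊕0⊕0⊕0⊕1⊕0⊕0 = 0
s2: b2⊕b3⊕b6⊕b7⊕b10⊕b11⊕b14⊕b15⊕b18⊕b19⊕b22⊕b23⊕b26⊕b27⊕b30⊕b31 = 1⊕0⊕1⊕0⊕0⊕0⊕1⊕1⊕1⊕1⊕1⊕0⊕0⊕1⊕1⊕0 = 1
s4: b4⊕b5⊕b6⊕b7⊕b12⊕b13⊕b14⊕b15⊕b20⊕b21⊕b22⊕b23⊕b28⊕b29⊕b30⊕b31 = 0⊕1⊕1⊕0⊕1⊕1⊕1⊕1⊕0⊕0⊕1⊕0⊕0⊕0⊕1⊕0 = 0
s8: b8⊕b9⊕b10⊕b11⊕b12⊕b13⊕b14⊕b15⊕b24⊕b25⊕b26⊕b27⊕b28⊕b29⊕b30⊕b31 = 0⊕1⊕0⊕0⊕1⊕1⊕1⊕1⊕0⊕0⊕0⊕1⊕0⊕0⊕1⊕0 = 1
s16: b16⊕b17⊕b18⊕b19⊕b20⊕b21⊕b22⊕b23⊕b24⊕b25⊕b26⊕b27⊕b28⊕b29⊕b30⊕b31 = 1⊕0⊕1⊕1⊕0⊕0⊕1⊕0⊕0⊕0⊕0⊕1⊕0⊕0⊕1⊕0 = 0
Syndrome (s16...s1) = 01010 → position 10.
Flip bit 10: corrected codeword = 0100110011011111011001000010010
Data bits at positions 3,5,6,7,9,10,11,12,13,14,15,17,18,19,20,21,22,23,24,25,26,27,28,29,30,31: 01101101111011001000010010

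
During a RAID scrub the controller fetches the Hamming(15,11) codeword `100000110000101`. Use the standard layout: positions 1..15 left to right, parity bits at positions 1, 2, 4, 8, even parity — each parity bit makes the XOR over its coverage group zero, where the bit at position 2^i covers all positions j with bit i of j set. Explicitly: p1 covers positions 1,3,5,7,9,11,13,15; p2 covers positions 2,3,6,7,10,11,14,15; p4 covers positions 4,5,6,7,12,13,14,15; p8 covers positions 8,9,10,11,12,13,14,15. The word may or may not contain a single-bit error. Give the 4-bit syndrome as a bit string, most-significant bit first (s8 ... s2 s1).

s1: b1⊕b3⊕b5⊕b7⊕b9⊕b11⊕b13⊕b15 = 1⊕0⊕0⊕1⊕0⊕0⊕1⊕1 = 0
s2: b2⊕b3⊕b6⊕b7⊕b10⊕b11⊕b14⊕b15 = 0⊕0⊕0⊕1⊕0⊕0⊕0⊕1 = 0
s4: b4⊕b5⊕b6⊕b7⊕b12⊕b13⊕b14⊕b15 = 0⊕0⊕0⊕1⊕0⊕1⊕0⊕1 = 1
s8: b8⊕b9⊕b10⊕b11⊕b12⊕b13⊕b14⊕b15 = 1⊕0⊕0⊕0⊕0⊕1⊕0⊕1 = 1
Syndrome (s8...s1) = 1100 → position 12.

1100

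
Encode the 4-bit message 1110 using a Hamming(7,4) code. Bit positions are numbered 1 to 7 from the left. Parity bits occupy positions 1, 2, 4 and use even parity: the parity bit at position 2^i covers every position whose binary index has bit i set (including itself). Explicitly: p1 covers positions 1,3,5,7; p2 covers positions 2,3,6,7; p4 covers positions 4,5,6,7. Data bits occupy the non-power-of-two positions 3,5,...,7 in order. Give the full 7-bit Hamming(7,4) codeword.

0010110

Place data bits at non-power-of-two positions: b3=1, b5=1, b6=1, b7=0.
p1 = XOR of data positions {3,5,7} = 1⊕1⊕0 = 0
p2 = XOR of data positions {3,6,7} = 1⊕1⊕0 = 0
p4 = XOR of data positions {5,6,7} = 1⊕1⊕0 = 0
Codeword b1..b7 = 0010110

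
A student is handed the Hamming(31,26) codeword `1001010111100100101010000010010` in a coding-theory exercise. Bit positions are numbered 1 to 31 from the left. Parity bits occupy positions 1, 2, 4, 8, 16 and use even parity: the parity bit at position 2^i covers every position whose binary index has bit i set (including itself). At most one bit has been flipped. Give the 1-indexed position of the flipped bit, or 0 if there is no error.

s1: b1⊕b3⊕b5⊕b7⊕b9⊕b11⊕b13⊕b15⊕b17⊕b19⊕b21⊕b23⊕b25⊕b27⊕b29⊕b31 = 1⊕0⊕0⊕0⊕1⊕1⊕0⊕0⊕1⊕1⊕1⊕0⊕0⊕1⊕0⊕0 = 1
s2: b2⊕b3⊕b6⊕b7⊕b10⊕b11⊕b14⊕b15⊕b18⊕b19⊕b22⊕b23⊕b26⊕b27⊕b30⊕b31 = 0⊕0⊕1⊕0⊕1⊕1⊕1⊕0⊕0⊕1⊕0⊕0⊕0⊕1⊕1⊕0 = 1
s4: b4⊕b5⊕b6⊕b7⊕b12⊕b13⊕b14⊕b15⊕b20⊕b21⊕b22⊕b23⊕b28⊕b29⊕b30⊕b31 = 1⊕0⊕1⊕0⊕0⊕0⊕1⊕0⊕0⊕1⊕0⊕0⊕0⊕0⊕1⊕0 = 1
s8: b8⊕b9⊕b10⊕b11⊕b12⊕b13⊕b14⊕b15⊕b24⊕b25⊕b26⊕b27⊕b28⊕b29⊕b30⊕b31 = 1⊕1⊕1⊕1⊕0⊕0⊕1⊕0⊕0⊕0⊕0⊕1⊕0⊕0⊕1⊕0 = 1
s16: b16⊕b17⊕b18⊕b19⊕b20⊕b21⊕b22⊕b23⊕b24⊕b25⊕b26⊕b27⊕b28⊕b29⊕b30⊕b31 = 0⊕1⊕0⊕1⊕0⊕1⊕0⊕0⊕0⊕0⊕0⊕1⊕0⊕0⊕1⊕0 = 1
Syndrome (s16...s1) = 11111 → position 31.

31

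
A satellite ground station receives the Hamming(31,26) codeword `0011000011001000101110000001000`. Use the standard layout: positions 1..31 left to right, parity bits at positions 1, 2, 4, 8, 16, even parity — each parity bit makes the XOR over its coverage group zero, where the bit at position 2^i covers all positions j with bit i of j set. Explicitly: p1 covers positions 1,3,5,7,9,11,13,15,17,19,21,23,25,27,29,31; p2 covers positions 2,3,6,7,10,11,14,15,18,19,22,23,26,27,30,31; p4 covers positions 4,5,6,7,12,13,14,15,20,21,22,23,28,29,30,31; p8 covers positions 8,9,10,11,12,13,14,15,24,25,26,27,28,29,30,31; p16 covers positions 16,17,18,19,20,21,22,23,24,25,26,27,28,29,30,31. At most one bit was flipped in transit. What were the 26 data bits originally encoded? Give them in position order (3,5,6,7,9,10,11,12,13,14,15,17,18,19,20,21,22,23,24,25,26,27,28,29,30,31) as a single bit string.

10001100100101111000001000

s1: b1⊕b3⊕b5⊕b7⊕b9⊕b11⊕b13⊕b15⊕b17⊕b19⊕b21⊕b23⊕b25⊕b27⊕b29⊕b31 = 0⊕1⊕0⊕0⊕1⊕0⊕1⊕0⊕1⊕1⊕1⊕0⊕0⊕0⊕0⊕0 = 0
s2: b2⊕b3⊕b6⊕b7⊕b10⊕b11⊕b14⊕b15⊕b18⊕b19⊕b22⊕b23⊕b26⊕b27⊕b30⊕b31 = 0⊕1⊕0⊕0⊕1⊕0⊕0⊕0⊕0⊕1⊕0⊕0⊕0⊕0⊕0⊕0 = 1
s4: b4⊕b5⊕b6⊕b7⊕b12⊕b13⊕b14⊕b15⊕b20⊕b21⊕b22⊕b23⊕b28⊕b29⊕b30⊕b31 = 1⊕0⊕0⊕0⊕0⊕1⊕0⊕0⊕1⊕1⊕0⊕0⊕1⊕0⊕0⊕0 = 1
s8: b8⊕b9⊕b10⊕b11⊕b12⊕b13⊕b14⊕b15⊕b24⊕b25⊕b26⊕b27⊕b28⊕b29⊕b30⊕b31 = 0⊕1⊕1⊕0⊕0⊕1⊕0⊕0⊕0⊕0⊕0⊕0⊕1⊕0⊕0⊕0 = 0
s16: b16⊕b17⊕b18⊕b19⊕b20⊕b21⊕b22⊕b23⊕b24⊕b25⊕b26⊕b27⊕b28⊕b29⊕b30⊕b31 = 0⊕1⊕0⊕1⊕1⊕1⊕0⊕0⊕0⊕0⊕0⊕0⊕1⊕0⊕0⊕0 = 1
Syndrome (s16...s1) = 10110 → position 22.
Flip bit 22: corrected codeword = 0011000011001000101111000001000
Data bits at positions 3,5,6,7,9,10,11,12,13,14,15,17,18,19,20,21,22,23,24,25,26,27,28,29,30,31: 10001100100101111000001000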